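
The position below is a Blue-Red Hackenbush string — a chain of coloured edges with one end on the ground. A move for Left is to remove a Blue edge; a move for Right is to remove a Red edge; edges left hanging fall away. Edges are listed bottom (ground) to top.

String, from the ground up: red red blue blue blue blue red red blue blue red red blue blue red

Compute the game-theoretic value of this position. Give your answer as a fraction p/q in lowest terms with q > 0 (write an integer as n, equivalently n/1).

edge 1 of 15 (red): { ∅ | 0 } gives -1
edge 2 of 15 (red): { ∅ | -1; 0 } gives -2
edge 3 of 15 (blue): { -2 | -1; 0 } gives -3/2
edge 4 of 15 (blue): { -2; -3/2 | -1; 0 } gives -5/4
edge 5 of 15 (blue): { -2; -3/2; -5/4 | -1; 0 } gives -9/8
edge 6 of 15 (blue): { -2; -3/2; -5/4; -9/8 | -1; 0 } gives -17/16
edge 7 of 15 (red): { -2; -3/2; -5/4; -9/8 | -17/16; -1; 0 } gives -35/32
edge 8 of 15 (red): { -2; -3/2; -5/4; -9/8 | -35/32; -17/16; -1; 0 } gives -71/64
edge 9 of 15 (blue): { -2; -3/2; -5/4; -9/8; -71/64 | -35/32; -17/16; -1; 0 } gives -141/128
edge 10 of 15 (blue): { -2; -3/2; -5/4; -9/8; -71/64; -141/128 | -35/32; -17/16; -1; 0 } gives -281/256
edge 11 of 15 (red): { -2; -3/2; -5/4; -9/8; -71/64; -141/128 | -281/256; -35/32; -17/16; -1; 0 } gives -563/512
edge 12 of 15 (red): { -2; -3/2; -5/4; -9/8; -71/64; -141/128 | -563/512; -281/256; -35/32; -17/16; -1; 0 } gives -1127/1024
edge 13 of 15 (blue): { -2; -3/2; -5/4; -9/8; -71/64; -141/128; -1127/1024 | -563/512; -281/256; -35/32; -17/16; -1; 0 } gives -2253/2048
edge 14 of 15 (blue): { -2; -3/2; -5/4; -9/8; -71/64; -141/128; -1127/1024; -2253/2048 | -563/512; -281/256; -35/32; -17/16; -1; 0 } gives -4505/4096
edge 15 of 15 (red): { -2; -3/2; -5/4; -9/8; -71/64; -141/128; -1127/1024; -2253/2048 | -4505/4096; -563/512; -281/256; -35/32; -17/16; -1; 0 } gives -9011/8192

-9011/8192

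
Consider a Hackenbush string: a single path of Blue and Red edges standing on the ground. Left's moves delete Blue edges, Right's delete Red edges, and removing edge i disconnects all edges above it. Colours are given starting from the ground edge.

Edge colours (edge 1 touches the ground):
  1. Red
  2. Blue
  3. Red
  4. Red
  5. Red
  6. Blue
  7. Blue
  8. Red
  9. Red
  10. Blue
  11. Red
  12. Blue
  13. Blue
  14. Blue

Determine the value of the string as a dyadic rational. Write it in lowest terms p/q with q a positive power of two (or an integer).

R: Left { · }, Right { 0 } gives simplest -1
RB: Left { -1 }, Right { 0 } gives simplest -1/2
RBR: Left { -1 }, Right { -1/2; 0 } gives simplest -3/4
RBRR: Left { -1 }, Right { -3/4; -1/2; 0 } gives simplest -7/8
RBRRR: Left { -1 }, Right { -7/8; -3/4; -1/2; 0 } gives simplest -15/16
RBRRRB: Left { -1; -15/16 }, Right { -7/8; -3/4; -1/2; 0 } gives simplest -29/32
RBRRRBB: Left { -1; -15/16; -29/32 }, Right { -7/8; -3/4; -1/2; 0 } gives simplest -57/64
RBRRRBBR: Left { -1; -15/16; -29/32 }, Right { -57/64; -7/8; -3/4; -1/2; 0 } gives simplest -115/128
RBRRRBBRR: Left { -1; -15/16; -29/32 }, Right { -115/128; -57/64; -7/8; -3/4; -1/2; 0 } gives simplest -231/256
RBRRRBBRRB: Left { -1; -15/16; -29/32; -231/256 }, Right { -115/128; -57/64; -7/8; -3/4; -1/2; 0 } gives simplest -461/512
RBRRRBBRRBR: Left { -1; -15/16; -29/32; -231/256 }, Right { -461/512; -115/128; -57/64; -7/8; -3/4; -1/2; 0 } gives simplest -923/1024
RBRRRBBRRBRB: Left { -1; -15/16; -29/32; -231/256; -923/1024 }, Right { -461/512; -115/128; -57/64; -7/8; -3/4; -1/2; 0 } gives simplest -1845/2048
RBRRRBBRRBRBB: Left { -1; -15/16; -29/32; -231/256; -923/1024; -1845/2048 }, Right { -461/512; -115/128; -57/64; -7/8; -3/4; -1/2; 0 } gives simplest -3689/4096
RBRRRBBRRBRBBB: Left { -1; -15/16; -29/32; -231/256; -923/1024; -1845/2048; -3689/4096 }, Right { -461/512; -115/128; -57/64; -7/8; -3/4; -1/2; 0 } gives simplest -7377/8192

-7377/8192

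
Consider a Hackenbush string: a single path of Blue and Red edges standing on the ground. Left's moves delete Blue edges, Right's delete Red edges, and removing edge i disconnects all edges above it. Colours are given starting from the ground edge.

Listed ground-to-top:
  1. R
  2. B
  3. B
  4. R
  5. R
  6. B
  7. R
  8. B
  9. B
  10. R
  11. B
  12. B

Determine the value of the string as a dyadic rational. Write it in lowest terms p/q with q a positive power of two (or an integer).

G(R) = { none | 0 } = -1
G(RB) = { -1 | 0 } = -1/2
G(RBB) = { -1 -1/2 | 0 } = -1/4
G(RBBR) = { -1 -1/2 | -1/4 0 } = -3/8
G(RBBRR) = { -1 -1/2 | -3/8 -1/4 0 } = -7/16
G(RBBRRB) = { -1 -1/2 -7/16 | -3/8 -1/4 0 } = -13/32
G(RBBRRBR) = { -1 -1/2 -7/16 | -13/32 -3/8 -1/4 0 } = -27/64
G(RBBRRBRB) = { -1 -1/2 -7/16 -27/64 | -13/32 -3/8 -1/4 0 } = -53/128
G(RBBRRBRBB) = { -1 -1/2 -7/16 -27/64 -53/128 | -13/32 -3/8 -1/4 0 } = -105/256
G(RBBRRBRBBR) = { -1 -1/2 -7/16 -27/64 -53/128 | -105/256 -13/32 -3/8 -1/4 0 } = -211/512
G(RBBRRBRBBRB) = { -1 -1/2 -7/16 -27/64 -53/128 -211/512 | -105/256 -13/32 -3/8 -1/4 0 } = -421/1024
G(RBBRRBRBBRBB) = { -1 -1/2 -7/16 -27/64 -53/128 -211/512 -421/1024 | -105/256 -13/32 -3/8 -1/4 0 } = -841/2048

-841/2048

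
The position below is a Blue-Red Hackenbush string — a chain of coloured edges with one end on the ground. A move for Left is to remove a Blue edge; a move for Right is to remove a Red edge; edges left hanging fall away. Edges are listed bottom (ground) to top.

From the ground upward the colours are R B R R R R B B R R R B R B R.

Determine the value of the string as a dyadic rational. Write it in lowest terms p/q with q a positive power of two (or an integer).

g(R) = {  | 0 } = -1
g(RB) = { -1 | 0 } = -1/2
g(RBR) = { -1 | -1/2,0 } = -3/4
g(RBRR) = { -1 | -3/4,-1/2,0 } = -7/8
g(RBRRR) = { -1 | -7/8,-3/4,-1/2,0 } = -15/16
g(RBRRRR) = { -1 | -15/16,-7/8,-3/4,-1/2,0 } = -31/32
g(RBRRRRB) = { -1,-31/32 | -15/16,-7/8,-3/4,-1/2,0 } = -61/64
g(RBRRRRBB) = { -1,-31/32,-61/64 | -15/16,-7/8,-3/4,-1/2,0 } = -121/128
g(RBRRRRBBR) = { -1,-31/32,-61/64 | -121/128,-15/16,-7/8,-3/4,-1/2,0 } = -243/256
g(RBRRRRBBRR) = { -1,-31/32,-61/64 | -243/256,-121/128,-15/16,-7/8,-3/4,-1/2,0 } = -487/512
g(RBRRRRBBRRR) = { -1,-31/32,-61/64 | -487/512,-243/256,-121/128,-15/16,-7/8,-3/4,-1/2,0 } = -975/1024
g(RBRRRRBBRRRB) = { -1,-31/32,-61/64,-975/1024 | -487/512,-243/256,-121/128,-15/16,-7/8,-3/4,-1/2,0 } = -1949/2048
g(RBRRRRBBRRRBR) = { -1,-31/32,-61/64,-975/1024 | -1949/2048,-487/512,-243/256,-121/128,-15/16,-7/8,-3/4,-1/2,0 } = -3899/4096
g(RBRRRRBBRRRBRB) = { -1,-31/32,-61/64,-975/1024,-3899/4096 | -1949/2048,-487/512,-243/256,-121/128,-15/16,-7/8,-3/4,-1/2,0 } = -7797/8192
g(RBRRRRBBRRRBRBR) = { -1,-31/32,-61/64,-975/1024,-3899/4096 | -7797/8192,-1949/2048,-487/512,-243/256,-121/128,-15/16,-7/8,-3/4,-1/2,0 } = -15595/16384

-15595/16384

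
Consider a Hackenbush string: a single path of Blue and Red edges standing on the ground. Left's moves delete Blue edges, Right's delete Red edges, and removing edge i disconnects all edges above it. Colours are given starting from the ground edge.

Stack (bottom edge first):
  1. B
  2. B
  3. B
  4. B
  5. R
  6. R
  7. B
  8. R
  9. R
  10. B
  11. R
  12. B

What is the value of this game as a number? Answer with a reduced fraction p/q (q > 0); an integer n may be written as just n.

edge 1 of 12 (B): { 0 | none } → 1
edge 2 of 12 (B): { 0,1 | none } → 2
edge 3 of 12 (B): { 0,1,2 | none } → 3
edge 4 of 12 (B): { 0,1,2,3 | none } → 4
edge 5 of 12 (R): { 0,1,2,3 | 4 } → 7/2
edge 6 of 12 (R): { 0,1,2,3 | 7/2,4 } → 13/4
edge 7 of 12 (B): { 0,1,2,3,13/4 | 7/2,4 } → 27/8
edge 8 of 12 (R): { 0,1,2,3,13/4 | 27/8,7/2,4 } → 53/16
edge 9 of 12 (R): { 0,1,2,3,13/4 | 53/16,27/8,7/2,4 } → 105/32
edge 10 of 12 (B): { 0,1,2,3,13/4,105/32 | 53/16,27/8,7/2,4 } → 211/64
edge 11 of 12 (R): { 0,1,2,3,13/4,105/32 | 211/64,53/16,27/8,7/2,4 } → 421/128
edge 12 of 12 (B): { 0,1,2,3,13/4,105/32,421/128 | 211/64,53/16,27/8,7/2,4 } → 843/256

843/256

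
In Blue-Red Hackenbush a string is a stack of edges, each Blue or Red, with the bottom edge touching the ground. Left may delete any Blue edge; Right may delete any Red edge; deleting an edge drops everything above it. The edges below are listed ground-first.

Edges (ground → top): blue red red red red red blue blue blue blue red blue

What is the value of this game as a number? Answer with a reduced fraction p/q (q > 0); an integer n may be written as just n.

Prefix values for blue red red red red red blue blue blue blue red blue via {L|R} + simplicity:
b: Left { 0 }, Right { ∅ } gives simplest 1
br: Left { 0 }, Right { 1 } gives simplest 1/2
brr: Left { 0 }, Right { 1/2,1 } gives simplest 1/4
brrr: Left { 0 }, Right { 1/4,1/2,1 } gives simplest 1/8
brrrr: Left { 0 }, Right { 1/8,1/4,1/2,1 } gives simplest 1/16
brrrrr: Left { 0 }, Right { 1/16,1/8,1/4,1/2,1 } gives simplest 1/32
brrrrrb: Left { 0,1/32 }, Right { 1/16,1/8,1/4,1/2,1 } gives simplest 3/64
brrrrrbb: Left { 0,1/32,3/64 }, Right { 1/16,1/8,1/4,1/2,1 } gives simplest 7/128
brrrrrbbb: Left { 0,1/32,3/64,7/128 }, Right { 1/16,1/8,1/4,1/2,1 } gives simplest 15/256
brrrrrbbbb: Left { 0,1/32,3/64,7/128,15/256 }, Right { 1/16,1/8,1/4,1/2,1 } gives simplest 31/512
brrrrrbbbbr: Left { 0,1/32,3/64,7/128,15/256 }, Right { 31/512,1/16,1/8,1/4,1/2,1 } gives simplest 61/1024
brrrrrbbbbrb: Left { 0,1/32,3/64,7/128,15/256,61/1024 }, Right { 31/512,1/16,1/8,1/4,1/2,1 } gives simplest 123/2048

123/2048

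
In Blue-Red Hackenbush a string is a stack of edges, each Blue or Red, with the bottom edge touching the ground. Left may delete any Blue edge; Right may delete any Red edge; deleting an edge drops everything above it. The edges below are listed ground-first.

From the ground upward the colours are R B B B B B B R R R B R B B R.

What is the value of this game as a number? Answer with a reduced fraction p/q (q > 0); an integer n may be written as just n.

-467/16384

Recurse on prefixes of the 15-edge string R B B B B B B R R R B R B B R:
edge 1 of 15 (R): { · | 0 } ⇒ -1
edge 2 of 15 (B): { -1 | 0 } ⇒ -1/2
edge 3 of 15 (B): { -1; -1/2 | 0 } ⇒ -1/4
edge 4 of 15 (B): { -1; -1/2; -1/4 | 0 } ⇒ -1/8
edge 5 of 15 (B): { -1; -1/2; -1/4; -1/8 | 0 } ⇒ -1/16
edge 6 of 15 (B): { -1; -1/2; -1/4; -1/8; -1/16 | 0 } ⇒ -1/32
edge 7 of 15 (B): { -1; -1/2; -1/4; -1/8; -1/16; -1/32 | 0 } ⇒ -1/64
edge 8 of 15 (R): { -1; -1/2; -1/4; -1/8; -1/16; -1/32 | -1/64; 0 } ⇒ -3/128
edge 9 of 15 (R): { -1; -1/2; -1/4; -1/8; -1/16; -1/32 | -3/128; -1/64; 0 } ⇒ -7/256
edge 10 of 15 (R): { -1; -1/2; -1/4; -1/8; -1/16; -1/32 | -7/256; -3/128; -1/64; 0 } ⇒ -15/512
edge 11 of 15 (B): { -1; -1/2; -1/4; -1/8; -1/16; -1/32; -15/512 | -7/256; -3/128; -1/64; 0 } ⇒ -29/1024
edge 12 of 15 (R): { -1; -1/2; -1/4; -1/8; -1/16; -1/32; -15/512 | -29/1024; -7/256; -3/128; -1/64; 0 } ⇒ -59/2048
edge 13 of 15 (B): { -1; -1/2; -1/4; -1/8; -1/16; -1/32; -15/512; -59/2048 | -29/1024; -7/256; -3/128; -1/64; 0 } ⇒ -117/4096
edge 14 of 15 (B): { -1; -1/2; -1/4; -1/8; -1/16; -1/32; -15/512; -59/2048; -117/4096 | -29/1024; -7/256; -3/128; -1/64; 0 } ⇒ -233/8192
edge 15 of 15 (R): { -1; -1/2; -1/4; -1/8; -1/16; -1/32; -15/512; -59/2048; -117/4096 | -233/8192; -29/1024; -7/256; -3/128; -1/64; 0 } ⇒ -467/16384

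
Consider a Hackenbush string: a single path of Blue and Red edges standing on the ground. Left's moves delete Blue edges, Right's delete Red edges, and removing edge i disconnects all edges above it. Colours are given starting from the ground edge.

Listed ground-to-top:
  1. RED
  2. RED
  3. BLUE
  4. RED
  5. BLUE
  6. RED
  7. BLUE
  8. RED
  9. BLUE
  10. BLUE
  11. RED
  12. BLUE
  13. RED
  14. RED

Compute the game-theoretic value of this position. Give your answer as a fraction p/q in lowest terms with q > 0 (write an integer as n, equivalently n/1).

-6807/4096

Recurse on prefixes of the 14-edge string RED RED BLUE RED BLUE RED BLUE RED BLUE BLUE RED BLUE RED RED:
R: Left { · }, Right { 0 } = simplest -1
RR: Left { · }, Right { -1, 0 } = simplest -2
RRB: Left { -2 }, Right { -1, 0 } = simplest -3/2
RRBR: Left { -2 }, Right { -3/2, -1, 0 } = simplest -7/4
RRBRB: Left { -2, -7/4 }, Right { -3/2, -1, 0 } = simplest -13/8
RRBRBR: Left { -2, -7/4 }, Right { -13/8, -3/2, -1, 0 } = simplest -27/16
RRBRBRB: Left { -2, -7/4, -27/16 }, Right { -13/8, -3/2, -1, 0 } = simplest -53/32
RRBRBRBR: Left { -2, -7/4, -27/16 }, Right { -53/32, -13/8, -3/2, -1, 0 } = simplest -107/64
RRBRBRBRB: Left { -2, -7/4, -27/16, -107/64 }, Right { -53/32, -13/8, -3/2, -1, 0 } = simplest -213/128
RRBRBRBRBB: Left { -2, -7/4, -27/16, -107/64, -213/128 }, Right { -53/32, -13/8, -3/2, -1, 0 } = simplest -425/256
RRBRBRBRBBR: Left { -2, -7/4, -27/16, -107/64, -213/128 }, Right { -425/256, -53/32, -13/8, -3/2, -1, 0 } = simplest -851/512
RRBRBRBRBBRB: Left { -2, -7/4, -27/16, -107/64, -213/128, -851/512 }, Right { -425/256, -53/32, -13/8, -3/2, -1, 0 } = simplest -1701/1024
RRBRBRBRBBRBR: Left { -2, -7/4, -27/16, -107/64, -213/128, -851/512 }, Right { -1701/1024, -425/256, -53/32, -13/8, -3/2, -1, 0 } = simplest -3403/2048
RRBRBRBRBBRBRR: Left { -2, -7/4, -27/16, -107/64, -213/128, -851/512 }, Right { -3403/2048, -1701/1024, -425/256, -53/32, -13/8, -3/2, -1, 0 } = simplest -6807/4096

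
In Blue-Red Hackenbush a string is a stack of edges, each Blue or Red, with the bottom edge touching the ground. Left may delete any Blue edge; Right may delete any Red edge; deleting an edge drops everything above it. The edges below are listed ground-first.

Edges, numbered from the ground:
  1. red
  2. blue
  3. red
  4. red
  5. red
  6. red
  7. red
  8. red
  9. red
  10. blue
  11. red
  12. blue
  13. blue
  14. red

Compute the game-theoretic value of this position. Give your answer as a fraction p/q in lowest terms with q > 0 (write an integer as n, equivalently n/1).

-8147/8192

Recurse on prefixes of the 14-edge string red blue red red red red red red red blue red blue blue red:
r: Left { · }, Right { 0 } — simplest -1
rb: Left { -1 }, Right { 0 } — simplest -1/2
rbr: Left { -1 }, Right { -1/2 0 } — simplest -3/4
rbrr: Left { -1 }, Right { -3/4 -1/2 0 } — simplest -7/8
rbrrr: Left { -1 }, Right { -7/8 -3/4 -1/2 0 } — simplest -15/16
rbrrrr: Left { -1 }, Right { -15/16 -7/8 -3/4 -1/2 0 } — simplest -31/32
rbrrrrr: Left { -1 }, Right { -31/32 -15/16 -7/8 -3/4 -1/2 0 } — simplest -63/64
rbrrrrrr: Left { -1 }, Right { -63/64 -31/32 -15/16 -7/8 -3/4 -1/2 0 } — simplest -127/128
rbrrrrrrr: Left { -1 }, Right { -127/128 -63/64 -31/32 -15/16 -7/8 -3/4 -1/2 0 } — simplest -255/256
rbrrrrrrrb: Left { -1 -255/256 }, Right { -127/128 -63/64 -31/32 -15/16 -7/8 -3/4 -1/2 0 } — simplest -509/512
rbrrrrrrrbr: Left { -1 -255/256 }, Right { -509/512 -127/128 -63/64 -31/32 -15/16 -7/8 -3/4 -1/2 0 } — simplest -1019/1024
rbrrrrrrrbrb: Left { -1 -255/256 -1019/1024 }, Right { -509/512 -127/128 -63/64 -31/32 -15/16 -7/8 -3/4 -1/2 0 } — simplest -2037/2048
rbrrrrrrrbrbb: Left { -1 -255/256 -1019/1024 -2037/2048 }, Right { -509/512 -127/128 -63/64 -31/32 -15/16 -7/8 -3/4 -1/2 0 } — simplest -4073/4096
rbrrrrrrrbrbbr: Left { -1 -255/256 -1019/1024 -2037/2048 }, Right { -4073/4096 -509/512 -127/128 -63/64 -31/32 -15/16 -7/8 -3/4 -1/2 0 } — simplest -8147/8192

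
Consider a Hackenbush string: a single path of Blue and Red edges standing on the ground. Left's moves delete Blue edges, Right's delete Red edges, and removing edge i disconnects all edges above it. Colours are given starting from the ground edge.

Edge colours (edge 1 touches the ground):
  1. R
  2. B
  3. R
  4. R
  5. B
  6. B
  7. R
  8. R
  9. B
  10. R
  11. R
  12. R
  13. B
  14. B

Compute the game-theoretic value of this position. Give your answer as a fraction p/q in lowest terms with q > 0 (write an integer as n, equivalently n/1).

Build value(s[:k]) for k = 1..14, string s = R B R R B B R R B R R R B B.
R: Left { none }, Right { 0 } — simplest -1
RB: Left { -1 }, Right { 0 } — simplest -1/2
RBR: Left { -1 }, Right { -1/2; 0 } — simplest -3/4
RBRR: Left { -1 }, Right { -3/4; -1/2; 0 } — simplest -7/8
RBRRB: Left { -1; -7/8 }, Right { -3/4; -1/2; 0 } — simplest -13/16
RBRRBB: Left { -1; -7/8; -13/16 }, Right { -3/4; -1/2; 0 } — simplest -25/32
RBRRBBR: Left { -1; -7/8; -13/16 }, Right { -25/32; -3/4; -1/2; 0 } — simplest -51/64
RBRRBBRR: Left { -1; -7/8; -13/16 }, Right { -51/64; -25/32; -3/4; -1/2; 0 } — simplest -103/128
RBRRBBRRB: Left { -1; -7/8; -13/16; -103/128 }, Right { -51/64; -25/32; -3/4; -1/2; 0 } — simplest -205/256
RBRRBBRRBR: Left { -1; -7/8; -13/16; -103/128 }, Right { -205/256; -51/64; -25/32; -3/4; -1/2; 0 } — simplest -411/512
RBRRBBRRBRR: Left { -1; -7/8; -13/16; -103/128 }, Right { -411/512; -205/256; -51/64; -25/32; -3/4; -1/2; 0 } — simplest -823/1024
RBRRBBRRBRRR: Left { -1; -7/8; -13/16; -103/128 }, Right { -823/1024; -411/512; -205/256; -51/64; -25/32; -3/4; -1/2; 0 } — simplest -1647/2048
RBRRBBRRBRRRB: Left { -1; -7/8; -13/16; -103/128; -1647/2048 }, Right { -823/1024; -411/512; -205/256; -51/64; -25/32; -3/4; -1/2; 0 } — simplest -3293/4096
RBRRBBRRBRRRBB: Left { -1; -7/8; -13/16; -103/128; -1647/2048; -3293/4096 }, Right { -823/1024; -411/512; -205/256; -51/64; -25/32; -3/4; -1/2; 0 } — simplest -6585/8192

-6585/8192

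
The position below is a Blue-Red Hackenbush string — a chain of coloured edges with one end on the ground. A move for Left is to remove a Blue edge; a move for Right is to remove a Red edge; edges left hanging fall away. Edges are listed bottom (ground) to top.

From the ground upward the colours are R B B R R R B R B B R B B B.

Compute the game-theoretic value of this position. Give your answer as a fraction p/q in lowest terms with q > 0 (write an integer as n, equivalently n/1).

R: Left { · }, Right { 0 } → simplest -1
RB: Left { -1 }, Right { 0 } → simplest -1/2
RBB: Left { -1, -1/2 }, Right { 0 } → simplest -1/4
RBBR: Left { -1, -1/2 }, Right { -1/4, 0 } → simplest -3/8
RBBRR: Left { -1, -1/2 }, Right { -3/8, -1/4, 0 } → simplest -7/16
RBBRRR: Left { -1, -1/2 }, Right { -7/16, -3/8, -1/4, 0 } → simplest -15/32
RBBRRRB: Left { -1, -1/2, -15/32 }, Right { -7/16, -3/8, -1/4, 0 } → simplest -29/64
RBBRRRBR: Left { -1, -1/2, -15/32 }, Right { -29/64, -7/16, -3/8, -1/4, 0 } → simplest -59/128
RBBRRRBRB: Left { -1, -1/2, -15/32, -59/128 }, Right { -29/64, -7/16, -3/8, -1/4, 0 } → simplest -117/256
RBBRRRBRBB: Left { -1, -1/2, -15/32, -59/128, -117/256 }, Right { -29/64, -7/16, -3/8, -1/4, 0 } → simplest -233/512
RBBRRRBRBBR: Left { -1, -1/2, -15/32, -59/128, -117/256 }, Right { -233/512, -29/64, -7/16, -3/8, -1/4, 0 } → simplest -467/1024
RBBRRRBRBBRB: Left { -1, -1/2, -15/32, -59/128, -117/256, -467/1024 }, Right { -233/512, -29/64, -7/16, -3/8, -1/4, 0 } → simplest -933/2048
RBBRRRBRBBRBB: Left { -1, -1/2, -15/32, -59/128, -117/256, -467/1024, -933/2048 }, Right { -233/512, -29/64, -7/16, -3/8, -1/4, 0 } → simplest -1865/4096
RBBRRRBRBBRBBB: Left { -1, -1/2, -15/32, -59/128, -117/256, -467/1024, -933/2048, -1865/4096 }, Right { -233/512, -29/64, -7/16, -3/8, -1/4, 0 } → simplest -3729/8192

-3729/8192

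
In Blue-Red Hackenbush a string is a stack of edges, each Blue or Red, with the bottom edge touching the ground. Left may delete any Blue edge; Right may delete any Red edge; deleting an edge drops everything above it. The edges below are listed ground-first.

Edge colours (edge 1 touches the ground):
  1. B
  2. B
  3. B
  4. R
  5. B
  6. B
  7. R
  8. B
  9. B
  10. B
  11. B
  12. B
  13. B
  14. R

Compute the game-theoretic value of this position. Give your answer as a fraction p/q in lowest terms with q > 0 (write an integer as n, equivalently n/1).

5885/2048

Prefix values for B B B R B B R B B B B B B R via {L|R} + simplicity:
val(B) = { 0 | — } so 1
val(BB) = { 0, 1 | — } so 2
val(BBB) = { 0, 1, 2 | — } so 3
val(BBBR) = { 0, 1, 2 | 3 } so 5/2
val(BBBRB) = { 0, 1, 2, 5/2 | 3 } so 11/4
val(BBBRBB) = { 0, 1, 2, 5/2, 11/4 | 3 } so 23/8
val(BBBRBBR) = { 0, 1, 2, 5/2, 11/4 | 23/8, 3 } so 45/16
val(BBBRBBRB) = { 0, 1, 2, 5/2, 11/4, 45/16 | 23/8, 3 } so 91/32
val(BBBRBBRBB) = { 0, 1, 2, 5/2, 11/4, 45/16, 91/32 | 23/8, 3 } so 183/64
val(BBBRBBRBBB) = { 0, 1, 2, 5/2, 11/4, 45/16, 91/32, 183/64 | 23/8, 3 } so 367/128
val(BBBRBBRBBBB) = { 0, 1, 2, 5/2, 11/4, 45/16, 91/32, 183/64, 367/128 | 23/8, 3 } so 735/256
val(BBBRBBRBBBBB) = { 0, 1, 2, 5/2, 11/4, 45/16, 91/32, 183/64, 367/128, 735/256 | 23/8, 3 } so 1471/512
val(BBBRBBRBBBBBB) = { 0, 1, 2, 5/2, 11/4, 45/16, 91/32, 183/64, 367/128, 735/256, 1471/512 | 23/8, 3 } so 2943/1024
val(BBBRBBRBBBBBBR) = { 0, 1, 2, 5/2, 11/4, 45/16, 91/32, 183/64, 367/128, 735/256, 1471/512 | 2943/1024, 23/8, 3 } so 5885/2048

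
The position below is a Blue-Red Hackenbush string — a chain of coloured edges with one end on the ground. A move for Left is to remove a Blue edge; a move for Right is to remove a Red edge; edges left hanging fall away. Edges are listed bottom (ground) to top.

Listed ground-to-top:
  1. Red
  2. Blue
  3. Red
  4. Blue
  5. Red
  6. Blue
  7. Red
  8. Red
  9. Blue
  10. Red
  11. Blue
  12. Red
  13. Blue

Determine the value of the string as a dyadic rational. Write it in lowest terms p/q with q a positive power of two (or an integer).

-2773/4096

step 1: add Red to get R; options L={ ∅ } R={ 0 } => -1
step 2: add Blue to get RB; options L={ -1 } R={ 0 } => -1/2
step 3: add Red to get RBR; options L={ -1 } R={ -1/2,0 } => -3/4
step 4: add Blue to get RBRB; options L={ -1,-3/4 } R={ -1/2,0 } => -5/8
step 5: add Red to get RBRBR; options L={ -1,-3/4 } R={ -5/8,-1/2,0 } => -11/16
step 6: add Blue to get RBRBRB; options L={ -1,-3/4,-11/16 } R={ -5/8,-1/2,0 } => -21/32
step 7: add Red to get RBRBRBR; options L={ -1,-3/4,-11/16 } R={ -21/32,-5/8,-1/2,0 } => -43/64
step 8: add Red to get RBRBRBRR; options L={ -1,-3/4,-11/16 } R={ -43/64,-21/32,-5/8,-1/2,0 } => -87/128
step 9: add Blue to get RBRBRBRRB; options L={ -1,-3/4,-11/16,-87/128 } R={ -43/64,-21/32,-5/8,-1/2,0 } => -173/256
step 10: add Red to get RBRBRBRRBR; options L={ -1,-3/4,-11/16,-87/128 } R={ -173/256,-43/64,-21/32,-5/8,-1/2,0 } => -347/512
step 11: add Blue to get RBRBRBRRBRB; options L={ -1,-3/4,-11/16,-87/128,-347/512 } R={ -173/256,-43/64,-21/32,-5/8,-1/2,0 } => -693/1024
step 12: add Red to get RBRBRBRRBRBR; options L={ -1,-3/4,-11/16,-87/128,-347/512 } R={ -693/1024,-173/256,-43/64,-21/32,-5/8,-1/2,0 } => -1387/2048
step 13: add Blue to get RBRBRBRRBRBRB; options L={ -1,-3/4,-11/16,-87/128,-347/512,-1387/2048 } R={ -693/1024,-173/256,-43/64,-21/32,-5/8,-1/2,0 } => -2773/4096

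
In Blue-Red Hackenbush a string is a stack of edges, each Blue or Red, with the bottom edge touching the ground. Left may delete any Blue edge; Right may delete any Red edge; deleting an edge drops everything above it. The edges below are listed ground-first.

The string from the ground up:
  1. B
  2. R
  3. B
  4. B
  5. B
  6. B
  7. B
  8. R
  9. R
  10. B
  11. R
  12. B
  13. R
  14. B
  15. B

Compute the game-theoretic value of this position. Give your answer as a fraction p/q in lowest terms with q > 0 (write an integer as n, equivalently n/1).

15959/16384

Recurse on prefixes of the 15-edge string B R B B B B B R R B R B R B B:
g_1 [B]  L=[0]  R=[·]  = 1
g_2 [BR]  L=[0]  R=[1]  = 1/2
g_3 [BRB]  L=[0 1/2]  R=[1]  = 3/4
g_4 [BRBB]  L=[0 1/2 3/4]  R=[1]  = 7/8
g_5 [BRBBB]  L=[0 1/2 3/4 7/8]  R=[1]  = 15/16
g_6 [BRBBBB]  L=[0 1/2 3/4 7/8 15/16]  R=[1]  = 31/32
g_7 [BRBBBBB]  L=[0 1/2 3/4 7/8 15/16 31/32]  R=[1]  = 63/64
g_8 [BRBBBBBR]  L=[0 1/2 3/4 7/8 15/16 31/32]  R=[63/64 1]  = 125/128
g_9 [BRBBBBBRR]  L=[0 1/2 3/4 7/8 15/16 31/32]  R=[125/128 63/64 1]  = 249/256
g_10 [BRBBBBBRRB]  L=[0 1/2 3/4 7/8 15/16 31/32 249/256]  R=[125/128 63/64 1]  = 499/512
g_11 [BRBBBBBRRBR]  L=[0 1/2 3/4 7/8 15/16 31/32 249/256]  R=[499/512 125/128 63/64 1]  = 997/1024
g_12 [BRBBBBBRRBRB]  L=[0 1/2 3/4 7/8 15/16 31/32 249/256 997/1024]  R=[499/512 125/128 63/64 1]  = 1995/2048
g_13 [BRBBBBBRRBRBR]  L=[0 1/2 3/4 7/8 15/16 31/32 249/256 997/1024]  R=[1995/2048 499/512 125/128 63/64 1]  = 3989/4096
g_14 [BRBBBBBRRBRBRB]  L=[0 1/2 3/4 7/8 15/16 31/32 249/256 997/1024 3989/4096]  R=[1995/2048 499/512 125/128 63/64 1]  = 7979/8192
g_15 [BRBBBBBRRBRBRBB]  L=[0 1/2 3/4 7/8 15/16 31/32 249/256 997/1024 3989/4096 7979/8192]  R=[1995/2048 499/512 125/128 63/64 1]  = 15959/16384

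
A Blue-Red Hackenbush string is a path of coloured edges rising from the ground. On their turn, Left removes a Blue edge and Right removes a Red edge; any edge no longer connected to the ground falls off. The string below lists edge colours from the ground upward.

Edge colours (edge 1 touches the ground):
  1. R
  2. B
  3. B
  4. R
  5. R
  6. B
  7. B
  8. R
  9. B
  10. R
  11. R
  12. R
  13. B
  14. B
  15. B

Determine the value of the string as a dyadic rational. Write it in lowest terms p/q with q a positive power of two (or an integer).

-6513/16384

Recurse on prefixes of the 15-edge string R B B R R B B R B R R R B B B:
R: Left { ∅ }, Right { 0 } -> simplest -1
RB: Left { -1 }, Right { 0 } -> simplest -1/2
RBB: Left { -1, -1/2 }, Right { 0 } -> simplest -1/4
RBBR: Left { -1, -1/2 }, Right { -1/4, 0 } -> simplest -3/8
RBBRR: Left { -1, -1/2 }, Right { -3/8, -1/4, 0 } -> simplest -7/16
RBBRRB: Left { -1, -1/2, -7/16 }, Right { -3/8, -1/4, 0 } -> simplest -13/32
RBBRRBB: Left { -1, -1/2, -7/16, -13/32 }, Right { -3/8, -1/4, 0 } -> simplest -25/64
RBBRRBBR: Left { -1, -1/2, -7/16, -13/32 }, Right { -25/64, -3/8, -1/4, 0 } -> simplest -51/128
RBBRRBBRB: Left { -1, -1/2, -7/16, -13/32, -51/128 }, Right { -25/64, -3/8, -1/4, 0 } -> simplest -101/256
RBBRRBBRBR: Left { -1, -1/2, -7/16, -13/32, -51/128 }, Right { -101/256, -25/64, -3/8, -1/4, 0 } -> simplest -203/512
RBBRRBBRBRR: Left { -1, -1/2, -7/16, -13/32, -51/128 }, Right { -203/512, -101/256, -25/64, -3/8, -1/4, 0 } -> simplest -407/1024
RBBRRBBRBRRR: Left { -1, -1/2, -7/16, -13/32, -51/128 }, Right { -407/1024, -203/512, -101/256, -25/64, -3/8, -1/4, 0 } -> simplest -815/2048
RBBRRBBRBRRRB: Left { -1, -1/2, -7/16, -13/32, -51/128, -815/2048 }, Right { -407/1024, -203/512, -101/256, -25/64, -3/8, -1/4, 0 } -> simplest -1629/4096
RBBRRBBRBRRRBB: Left { -1, -1/2, -7/16, -13/32, -51/128, -815/2048, -1629/4096 }, Right { -407/1024, -203/512, -101/256, -25/64, -3/8, -1/4, 0 } -> simplest -3257/8192
RBBRRBBRBRRRBBB: Left { -1, -1/2, -7/16, -13/32, -51/128, -815/2048, -1629/4096, -3257/8192 }, Right { -407/1024, -203/512, -101/256, -25/64, -3/8, -1/4, 0 } -> simplest -6513/16384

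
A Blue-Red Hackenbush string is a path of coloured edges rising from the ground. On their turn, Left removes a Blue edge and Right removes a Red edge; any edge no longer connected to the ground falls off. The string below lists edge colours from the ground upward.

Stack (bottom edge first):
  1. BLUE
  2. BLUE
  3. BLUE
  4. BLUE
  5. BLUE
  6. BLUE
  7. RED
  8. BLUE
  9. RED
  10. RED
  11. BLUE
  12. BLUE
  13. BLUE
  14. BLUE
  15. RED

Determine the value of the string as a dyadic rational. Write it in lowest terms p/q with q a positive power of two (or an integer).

1 of 15 · B · max L 0 · min R +∞ gives 1
2 of 15 · BB · max L 1 · min R +∞ gives 2
3 of 15 · BBB · max L 2 · min R +∞ gives 3
4 of 15 · BBBB · max L 3 · min R +∞ gives 4
5 of 15 · BBBBB · max L 4 · min R +∞ gives 5
6 of 15 · BBBBBB · max L 5 · min R +∞ gives 6
7 of 15 · BBBBBBR · max L 5 · min R 6 gives 11/2
8 of 15 · BBBBBBRB · max L 11/2 · min R 6 gives 23/4
9 of 15 · BBBBBBRBR · max L 11/2 · min R 23/4 gives 45/8
10 of 15 · BBBBBBRBRR · max L 11/2 · min R 45/8 gives 89/16
11 of 15 · BBBBBBRBRRB · max L 89/16 · min R 45/8 gives 179/32
12 of 15 · BBBBBBRBRRBB · max L 179/32 · min R 45/8 gives 359/64
13 of 15 · BBBBBBRBRRBBB · max L 359/64 · min R 45/8 gives 719/128
14 of 15 · BBBBBBRBRRBBBB · max L 719/128 · min R 45/8 gives 1439/256
15 of 15 · BBBBBBRBRRBBBBR · max L 719/128 · min R 1439/256 gives 2877/512

2877/512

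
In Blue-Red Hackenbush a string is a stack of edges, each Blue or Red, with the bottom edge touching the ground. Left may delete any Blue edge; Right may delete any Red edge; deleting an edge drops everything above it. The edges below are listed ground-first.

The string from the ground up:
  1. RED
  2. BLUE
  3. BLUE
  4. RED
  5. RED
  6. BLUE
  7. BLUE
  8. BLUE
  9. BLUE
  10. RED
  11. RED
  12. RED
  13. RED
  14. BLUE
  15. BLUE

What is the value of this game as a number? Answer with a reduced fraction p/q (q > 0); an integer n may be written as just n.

Build v(s[:k]) for k = 1..15, string s = RED BLUE BLUE RED RED BLUE BLUE BLUE BLUE RED RED RED RED BLUE BLUE.
R: Left { (no moves) }, Right { 0 } = simplest -1
RB: Left { -1 }, Right { 0 } = simplest -1/2
RBB: Left { -1 -1/2 }, Right { 0 } = simplest -1/4
RBBR: Left { -1 -1/2 }, Right { -1/4 0 } = simplest -3/8
RBBRR: Left { -1 -1/2 }, Right { -3/8 -1/4 0 } = simplest -7/16
RBBRRB: Left { -1 -1/2 -7/16 }, Right { -3/8 -1/4 0 } = simplest -13/32
RBBRRBB: Left { -1 -1/2 -7/16 -13/32 }, Right { -3/8 -1/4 0 } = simplest -25/64
RBBRRBBB: Left { -1 -1/2 -7/16 -13/32 -25/64 }, Right { -3/8 -1/4 0 } = simplest -49/128
RBBRRBBBB: Left { -1 -1/2 -7/16 -13/32 -25/64 -49/128 }, Right { -3/8 -1/4 0 } = simplest -97/256
RBBRRBBBBR: Left { -1 -1/2 -7/16 -13/32 -25/64 -49/128 }, Right { -97/256 -3/8 -1/4 0 } = simplest -195/512
RBBRRBBBBRR: Left { -1 -1/2 -7/16 -13/32 -25/64 -49/128 }, Right { -195/512 -97/256 -3/8 -1/4 0 } = simplest -391/1024
RBBRRBBBBRRR: Left { -1 -1/2 -7/16 -13/32 -25/64 -49/128 }, Right { -391/1024 -195/512 -97/256 -3/8 -1/4 0 } = simplest -783/2048
RBBRRBBBBRRRR: Left { -1 -1/2 -7/16 -13/32 -25/64 -49/128 }, Right { -783/2048 -391/1024 -195/512 -97/256 -3/8 -1/4 0 } = simplest -1567/4096
RBBRRBBBBRRRRB: Left { -1 -1/2 -7/16 -13/32 -25/64 -49/128 -1567/4096 }, Right { -783/2048 -391/1024 -195/512 -97/256 -3/8 -1/4 0 } = simplest -3133/8192
RBBRRBBBBRRRRBB: Left { -1 -1/2 -7/16 -13/32 -25/64 -49/128 -1567/4096 -3133/8192 }, Right { -783/2048 -391/1024 -195/512 -97/256 -3/8 -1/4 0 } = simplest -6265/16384

-6265/16384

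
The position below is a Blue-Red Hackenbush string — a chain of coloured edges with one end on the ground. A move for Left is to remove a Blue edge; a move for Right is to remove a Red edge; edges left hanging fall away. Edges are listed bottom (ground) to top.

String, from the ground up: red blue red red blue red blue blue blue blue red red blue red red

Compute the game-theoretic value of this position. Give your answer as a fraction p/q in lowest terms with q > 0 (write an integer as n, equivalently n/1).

1 of 15 · r · max L −∞ · min R 0 => -1
2 of 15 · rb · max L -1 · min R 0 => -1/2
3 of 15 · rbr · max L -1 · min R -1/2 => -3/4
4 of 15 · rbrr · max L -1 · min R -3/4 => -7/8
5 of 15 · rbrrb · max L -7/8 · min R -3/4 => -13/16
6 of 15 · rbrrbr · max L -7/8 · min R -13/16 => -27/32
7 of 15 · rbrrbrb · max L -27/32 · min R -13/16 => -53/64
8 of 15 · rbrrbrbb · max L -53/64 · min R -13/16 => -105/128
9 of 15 · rbrrbrbbb · max L -105/128 · min R -13/16 => -209/256
10 of 15 · rbrrbrbbbb · max L -209/256 · min R -13/16 => -417/512
11 of 15 · rbrrbrbbbbr · max L -209/256 · min R -417/512 => -835/1024
12 of 15 · rbrrbrbbbbrr · max L -209/256 · min R -835/1024 => -1671/2048
13 of 15 · rbrrbrbbbbrrb · max L -1671/2048 · min R -835/1024 => -3341/4096
14 of 15 · rbrrbrbbbbrrbr · max L -1671/2048 · min R -3341/4096 => -6683/8192
15 of 15 · rbrrbrbbbbrrbrr · max L -1671/2048 · min R -6683/8192 => -13367/16384

-13367/16384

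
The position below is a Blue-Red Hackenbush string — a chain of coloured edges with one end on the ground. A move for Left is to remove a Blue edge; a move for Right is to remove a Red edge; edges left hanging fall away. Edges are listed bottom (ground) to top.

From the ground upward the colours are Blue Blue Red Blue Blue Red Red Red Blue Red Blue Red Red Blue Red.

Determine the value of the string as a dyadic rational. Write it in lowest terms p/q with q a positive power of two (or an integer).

14501/8192

step 1: add Blue to get B; options L={ 0 } R={ (no moves) } gives 1
step 2: add Blue to get BB; options L={ 0 1 } R={ (no moves) } gives 2
step 3: add Red to get BBR; options L={ 0 1 } R={ 2 } gives 3/2
step 4: add Blue to get BBRB; options L={ 0 1 3/2 } R={ 2 } gives 7/4
step 5: add Blue to get BBRBB; options L={ 0 1 3/2 7/4 } R={ 2 } gives 15/8
step 6: add Red to get BBRBBR; options L={ 0 1 3/2 7/4 } R={ 15/8 2 } gives 29/16
step 7: add Red to get BBRBBRR; options L={ 0 1 3/2 7/4 } R={ 29/16 15/8 2 } gives 57/32
step 8: add Red to get BBRBBRRR; options L={ 0 1 3/2 7/4 } R={ 57/32 29/16 15/8 2 } gives 113/64
step 9: add Blue to get BBRBBRRRB; options L={ 0 1 3/2 7/4 113/64 } R={ 57/32 29/16 15/8 2 } gives 227/128
step 10: add Red to get BBRBBRRRBR; options L={ 0 1 3/2 7/4 113/64 } R={ 227/128 57/32 29/16 15/8 2 } gives 453/256
step 11: add Blue to get BBRBBRRRBRB; options L={ 0 1 3/2 7/4 113/64 453/256 } R={ 227/128 57/32 29/16 15/8 2 } gives 907/512
step 12: add Red to get BBRBBRRRBRBR; options L={ 0 1 3/2 7/4 113/64 453/256 } R={ 907/512 227/128 57/32 29/16 15/8 2 } gives 1813/1024
step 13: add Red to get BBRBBRRRBRBRR; options L={ 0 1 3/2 7/4 113/64 453/256 } R={ 1813/1024 907/512 227/128 57/32 29/16 15/8 2 } gives 3625/2048
step 14: add Blue to get BBRBBRRRBRBRRB; options L={ 0 1 3/2 7/4 113/64 453/256 3625/2048 } R={ 1813/1024 907/512 227/128 57/32 29/16 15/8 2 } gives 7251/4096
step 15: add Red to get BBRBBRRRBRBRRBR; options L={ 0 1 3/2 7/4 113/64 453/256 3625/2048 } R={ 7251/4096 1813/1024 907/512 227/128 57/32 29/16 15/8 2 } gives 14501/8192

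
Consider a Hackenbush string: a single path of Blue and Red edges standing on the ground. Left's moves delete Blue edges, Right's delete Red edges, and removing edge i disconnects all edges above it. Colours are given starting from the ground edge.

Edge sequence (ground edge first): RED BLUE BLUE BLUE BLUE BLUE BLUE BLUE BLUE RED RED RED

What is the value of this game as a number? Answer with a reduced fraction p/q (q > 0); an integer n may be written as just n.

-15/2048

v_1 [R]  L=[∅]  R=[0]  — -1
v_2 [RB]  L=[-1]  R=[0]  — -1/2
v_3 [RBB]  L=[-1,-1/2]  R=[0]  — -1/4
v_4 [RBBB]  L=[-1,-1/2,-1/4]  R=[0]  — -1/8
v_5 [RBBBB]  L=[-1,-1/2,-1/4,-1/8]  R=[0]  — -1/16
v_6 [RBBBBB]  L=[-1,-1/2,-1/4,-1/8,-1/16]  R=[0]  — -1/32
v_7 [RBBBBBB]  L=[-1,-1/2,-1/4,-1/8,-1/16,-1/32]  R=[0]  — -1/64
v_8 [RBBBBBBB]  L=[-1,-1/2,-1/4,-1/8,-1/16,-1/32,-1/64]  R=[0]  — -1/128
v_9 [RBBBBBBBB]  L=[-1,-1/2,-1/4,-1/8,-1/16,-1/32,-1/64,-1/128]  R=[0]  — -1/256
v_10 [RBBBBBBBBR]  L=[-1,-1/2,-1/4,-1/8,-1/16,-1/32,-1/64,-1/128]  R=[-1/256,0]  — -3/512
v_11 [RBBBBBBBBRR]  L=[-1,-1/2,-1/4,-1/8,-1/16,-1/32,-1/64,-1/128]  R=[-3/512,-1/256,0]  — -7/1024
v_12 [RBBBBBBBBRRR]  L=[-1,-1/2,-1/4,-1/8,-1/16,-1/32,-1/64,-1/128]  R=[-7/1024,-3/512,-1/256,0]  — -15/2048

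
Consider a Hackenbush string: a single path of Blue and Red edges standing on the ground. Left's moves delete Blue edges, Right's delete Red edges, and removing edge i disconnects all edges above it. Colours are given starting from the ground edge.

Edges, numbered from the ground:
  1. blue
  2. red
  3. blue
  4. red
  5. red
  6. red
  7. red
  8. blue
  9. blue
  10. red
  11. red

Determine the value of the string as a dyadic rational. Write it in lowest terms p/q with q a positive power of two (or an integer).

G(b) = { 0 | · } -> 1
G(br) = { 0 | 1 } -> 1/2
G(brb) = { 0; 1/2 | 1 } -> 3/4
G(brbr) = { 0; 1/2 | 3/4; 1 } -> 5/8
G(brbrr) = { 0; 1/2 | 5/8; 3/4; 1 } -> 9/16
G(brbrrr) = { 0; 1/2 | 9/16; 5/8; 3/4; 1 } -> 17/32
G(brbrrrr) = { 0; 1/2 | 17/32; 9/16; 5/8; 3/4; 1 } -> 33/64
G(brbrrrrb) = { 0; 1/2; 33/64 | 17/32; 9/16; 5/8; 3/4; 1 } -> 67/128
G(brbrrrrbb) = { 0; 1/2; 33/64; 67/128 | 17/32; 9/16; 5/8; 3/4; 1 } -> 135/256
G(brbrrrrbbr) = { 0; 1/2; 33/64; 67/128 | 135/256; 17/32; 9/16; 5/8; 3/4; 1 } -> 269/512
G(brbrrrrbbrr) = { 0; 1/2; 33/64; 67/128 | 269/512; 135/256; 17/32; 9/16; 5/8; 3/4; 1 } -> 537/1024

537/1024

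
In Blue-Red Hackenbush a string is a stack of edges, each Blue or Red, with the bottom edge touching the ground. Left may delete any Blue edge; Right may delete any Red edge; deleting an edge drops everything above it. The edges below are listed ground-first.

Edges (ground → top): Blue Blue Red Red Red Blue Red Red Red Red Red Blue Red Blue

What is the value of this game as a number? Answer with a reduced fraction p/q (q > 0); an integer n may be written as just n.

4619/4096

Recurse on prefixes of the 14-edge string Blue Blue Red Red Red Blue Red Red Red Red Red Blue Red Blue:
val(B) = { 0 | — } = 1
val(BB) = { 0,1 | — } = 2
val(BBR) = { 0,1 | 2 } = 3/2
val(BBRR) = { 0,1 | 3/2,2 } = 5/4
val(BBRRR) = { 0,1 | 5/4,3/2,2 } = 9/8
val(BBRRRB) = { 0,1,9/8 | 5/4,3/2,2 } = 19/16
val(BBRRRBR) = { 0,1,9/8 | 19/16,5/4,3/2,2 } = 37/32
val(BBRRRBRR) = { 0,1,9/8 | 37/32,19/16,5/4,3/2,2 } = 73/64
val(BBRRRBRRR) = { 0,1,9/8 | 73/64,37/32,19/16,5/4,3/2,2 } = 145/128
val(BBRRRBRRRR) = { 0,1,9/8 | 145/128,73/64,37/32,19/16,5/4,3/2,2 } = 289/256
val(BBRRRBRRRRR) = { 0,1,9/8 | 289/256,145/128,73/64,37/32,19/16,5/4,3/2,2 } = 577/512
val(BBRRRBRRRRRB) = { 0,1,9/8,577/512 | 289/256,145/128,73/64,37/32,19/16,5/4,3/2,2 } = 1155/1024
val(BBRRRBRRRRRBR) = { 0,1,9/8,577/512 | 1155/1024,289/256,145/128,73/64,37/32,19/16,5/4,3/2,2 } = 2309/2048
val(BBRRRBRRRRRBRB) = { 0,1,9/8,577/512,2309/2048 | 1155/1024,289/256,145/128,73/64,37/32,19/16,5/4,3/2,2 } = 4619/4096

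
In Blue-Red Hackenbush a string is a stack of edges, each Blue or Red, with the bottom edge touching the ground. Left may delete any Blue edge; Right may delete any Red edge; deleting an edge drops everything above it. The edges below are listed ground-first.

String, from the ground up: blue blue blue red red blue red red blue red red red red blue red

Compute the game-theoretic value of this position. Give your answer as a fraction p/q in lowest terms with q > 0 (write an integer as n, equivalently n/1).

Prefix values for blue blue blue red red blue red red blue red red red red blue red via {L|R} + simplicity:
step 1: add blue to get b; options L={ 0 } R={ none } ⇒ 1
step 2: add blue to get bb; options L={ 0, 1 } R={ none } ⇒ 2
step 3: add blue to get bbb; options L={ 0, 1, 2 } R={ none } ⇒ 3
step 4: add red to get bbbr; options L={ 0, 1, 2 } R={ 3 } ⇒ 5/2
step 5: add red to get bbbrr; options L={ 0, 1, 2 } R={ 5/2, 3 } ⇒ 9/4
step 6: add blue to get bbbrrb; options L={ 0, 1, 2, 9/4 } R={ 5/2, 3 } ⇒ 19/8
step 7: add red to get bbbrrbr; options L={ 0, 1, 2, 9/4 } R={ 19/8, 5/2, 3 } ⇒ 37/16
step 8: add red to get bbbrrbrr; options L={ 0, 1, 2, 9/4 } R={ 37/16, 19/8, 5/2, 3 } ⇒ 73/32
step 9: add blue to get bbbrrbrrb; options L={ 0, 1, 2, 9/4, 73/32 } R={ 37/16, 19/8, 5/2, 3 } ⇒ 147/64
step 10: add red to get bbbrrbrrbr; options L={ 0, 1, 2, 9/4, 73/32 } R={ 147/64, 37/16, 19/8, 5/2, 3 } ⇒ 293/128
step 11: add red to get bbbrrbrrbrr; options L={ 0, 1, 2, 9/4, 73/32 } R={ 293/128, 147/64, 37/16, 19/8, 5/2, 3 } ⇒ 585/256
step 12: add red to get bbbrrbrrbrrr; options L={ 0, 1, 2, 9/4, 73/32 } R={ 585/256, 293/128, 147/64, 37/16, 19/8, 5/2, 3 } ⇒ 1169/512
step 13: add red to get bbbrrbrrbrrrr; options L={ 0, 1, 2, 9/4, 73/32 } R={ 1169/512, 585/256, 293/128, 147/64, 37/16, 19/8, 5/2, 3 } ⇒ 2337/1024
step 14: add blue to get bbbrrbrrbrrrrb; options L={ 0, 1, 2, 9/4, 73/32, 2337/1024 } R={ 1169/512, 585/256, 293/128, 147/64, 37/16, 19/8, 5/2, 3 } ⇒ 4675/2048
step 15: add red to get bbbrrbrrbrrrrbr; options L={ 0, 1, 2, 9/4, 73/32, 2337/1024 } R={ 4675/2048, 1169/512, 585/256, 293/128, 147/64, 37/16, 19/8, 5/2, 3 } ⇒ 9349/4096

9349/4096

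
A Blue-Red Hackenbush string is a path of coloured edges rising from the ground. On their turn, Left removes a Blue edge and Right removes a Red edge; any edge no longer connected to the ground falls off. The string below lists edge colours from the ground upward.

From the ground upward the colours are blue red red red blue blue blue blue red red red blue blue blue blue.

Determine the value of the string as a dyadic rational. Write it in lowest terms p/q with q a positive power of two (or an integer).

edge 1 of 15 (blue): { 0 |  } gives 1
edge 2 of 15 (red): { 0 | 1 } gives 1/2
edge 3 of 15 (red): { 0 | 1/2 1 } gives 1/4
edge 4 of 15 (red): { 0 | 1/4 1/2 1 } gives 1/8
edge 5 of 15 (blue): { 0 1/8 | 1/4 1/2 1 } gives 3/16
edge 6 of 15 (blue): { 0 1/8 3/16 | 1/4 1/2 1 } gives 7/32
edge 7 of 15 (blue): { 0 1/8 3/16 7/32 | 1/4 1/2 1 } gives 15/64
edge 8 of 15 (blue): { 0 1/8 3/16 7/32 15/64 | 1/4 1/2 1 } gives 31/128
edge 9 of 15 (red): { 0 1/8 3/16 7/32 15/64 | 31/128 1/4 1/2 1 } gives 61/256
edge 10 of 15 (red): { 0 1/8 3/16 7/32 15/64 | 61/256 31/128 1/4 1/2 1 } gives 121/512
edge 11 of 15 (red): { 0 1/8 3/16 7/32 15/64 | 121/512 61/256 31/128 1/4 1/2 1 } gives 241/1024
edge 12 of 15 (blue): { 0 1/8 3/16 7/32 15/64 241/1024 | 121/512 61/256 31/128 1/4 1/2 1 } gives 483/2048
edge 13 of 15 (blue): { 0 1/8 3/16 7/32 15/64 241/1024 483/2048 | 121/512 61/256 31/128 1/4 1/2 1 } gives 967/4096
edge 14 of 15 (blue): { 0 1/8 3/16 7/32 15/64 241/1024 483/2048 967/4096 | 121/512 61/256 31/128 1/4 1/2 1 } gives 1935/8192
edge 15 of 15 (blue): { 0 1/8 3/16 7/32 15/64 241/1024 483/2048 967/4096 1935/8192 | 121/512 61/256 31/128 1/4 1/2 1 } gives 3871/16384

3871/16384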